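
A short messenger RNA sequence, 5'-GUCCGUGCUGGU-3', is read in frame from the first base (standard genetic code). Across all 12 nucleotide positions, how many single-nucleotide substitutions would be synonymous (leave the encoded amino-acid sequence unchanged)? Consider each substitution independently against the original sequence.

12

Codon 1 (GUC, Val): 3 synonymous substitutions.
Codon 2 (CGU, Arg): 3 synonymous substitutions.
Codon 3 (GCU, Ala): 3 synonymous substitutions.
Codon 4 (GGU, Gly): 3 synonymous substitutions.
Total: 3 + 3 + 3 + 3 = 12.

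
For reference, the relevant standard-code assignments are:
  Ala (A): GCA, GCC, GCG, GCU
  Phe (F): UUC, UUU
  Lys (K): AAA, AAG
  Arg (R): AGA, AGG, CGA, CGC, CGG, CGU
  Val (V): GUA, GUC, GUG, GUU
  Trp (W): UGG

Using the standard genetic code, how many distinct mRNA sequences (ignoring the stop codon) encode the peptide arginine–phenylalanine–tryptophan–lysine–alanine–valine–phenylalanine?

Arg: 6 codons.
Phe: 2 codons.
Trp: 1 codon.
Lys: 2 codons.
Ala: 4 codons.
Val: 4 codons.
Phe: 2 codons.
6 × 2 × 1 × 2 × 4 × 4 × 2 = 768.

768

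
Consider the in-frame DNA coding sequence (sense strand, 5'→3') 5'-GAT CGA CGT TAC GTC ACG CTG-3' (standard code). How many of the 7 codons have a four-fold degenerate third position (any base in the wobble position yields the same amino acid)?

5

Codon 1 GAT (Asp): third position 2-fold.
Codon 2 CGA (Arg): third position 4-fold.
Codon 3 CGT (Arg): third position 4-fold.
Codon 4 TAC (Tyr): third position 2-fold.
Codon 5 GTC (Val): third position 4-fold.
Codon 6 ACG (Thr): third position 4-fold.
Codon 7 CTG (Leu): third position 4-fold.
Four-fold degenerate third positions: 5.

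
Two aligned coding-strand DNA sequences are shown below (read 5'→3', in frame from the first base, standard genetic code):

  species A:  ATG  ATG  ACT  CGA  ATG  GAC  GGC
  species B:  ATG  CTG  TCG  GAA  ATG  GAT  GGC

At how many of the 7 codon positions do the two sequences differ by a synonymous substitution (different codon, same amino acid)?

1

Codon 1: ATG Met / ATG Met — identical.
Codon 2: ATG Met / CTG Leu — nonsynonymous.
Codon 3: ACT Thr / TCG Ser — nonsynonymous.
Codon 4: CGA Arg / GAA Glu — nonsynonymous.
Codon 5: ATG Met / ATG Met — identical.
Codon 6: GAC Asp / GAT Asp — synonymous.
Codon 7: GGC Gly / GGC Gly — identical.
Synonymous differences: 1.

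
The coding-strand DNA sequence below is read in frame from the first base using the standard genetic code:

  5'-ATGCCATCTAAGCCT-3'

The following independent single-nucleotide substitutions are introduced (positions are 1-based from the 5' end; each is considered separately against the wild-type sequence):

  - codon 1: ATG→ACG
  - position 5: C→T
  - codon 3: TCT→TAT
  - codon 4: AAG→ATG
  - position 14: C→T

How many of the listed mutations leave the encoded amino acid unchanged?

0

Codon 1: ATG (Met) → ACG (Thr) — missense.
Codon 2: CCA (Pro) → CTA (Leu) — missense.
Codon 3: TCT (Ser) → TAT (Tyr) — missense.
Codon 4: AAG (Lys) → ATG (Met) — missense.
Codon 5: CCT (Pro) → CTT (Leu) — missense.
Synonymous: 0 of 5.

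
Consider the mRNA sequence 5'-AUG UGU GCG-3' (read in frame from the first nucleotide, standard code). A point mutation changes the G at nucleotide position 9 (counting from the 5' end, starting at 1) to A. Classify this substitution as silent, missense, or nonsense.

silent

Position 9 falls in codon 3: GCG → Ala.
After the substitution the codon is GCA → Ala.
Both encode Ala, so the change is synonymous.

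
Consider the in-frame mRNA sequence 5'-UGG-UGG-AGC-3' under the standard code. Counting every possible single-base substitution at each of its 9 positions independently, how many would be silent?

Codon 1 (UGG, Trp): 0 synonymous substitutions.
Codon 2 (UGG, Trp): 0 synonymous substitutions.
Codon 3 (AGC, Ser): 1 synonymous substitution.
Total: 0 + 0 + 1 = 1.

1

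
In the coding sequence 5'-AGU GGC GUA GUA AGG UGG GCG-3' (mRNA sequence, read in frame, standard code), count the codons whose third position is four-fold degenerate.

Codon 1 AGU (Ser): third position 2-fold.
Codon 2 GGC (Gly): third position 4-fold.
Codon 3 GUA (Val): third position 4-fold.
Codon 4 GUA (Val): third position 4-fold.
Codon 5 AGG (Arg): third position 2-fold.
Codon 6 UGG (Trp): third position 1-fold.
Codon 7 GCG (Ala): third position 4-fold.
Four-fold degenerate third positions: 4.

4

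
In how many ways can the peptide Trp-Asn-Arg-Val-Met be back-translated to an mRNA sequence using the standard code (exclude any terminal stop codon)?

Trp: 1 codon.
Asn: 2 codons.
Arg: 6 codons.
Val: 4 codons.
Met: 1 codon.
1 × 2 × 6 × 4 × 1 = 48.

48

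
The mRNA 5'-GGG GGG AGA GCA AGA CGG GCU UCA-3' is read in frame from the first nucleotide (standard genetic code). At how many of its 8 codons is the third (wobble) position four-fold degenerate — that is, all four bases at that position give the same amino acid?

6

Codon 1 GGG (Gly): third position 4-fold.
Codon 2 GGG (Gly): third position 4-fold.
Codon 3 AGA (Arg): third position 2-fold.
Codon 4 GCA (Ala): third position 4-fold.
Codon 5 AGA (Arg): third position 2-fold.
Codon 6 CGG (Arg): third position 4-fold.
Codon 7 GCU (Ala): third position 4-fold.
Codon 8 UCA (Ser): third position 4-fold.
Four-fold degenerate third positions: 6.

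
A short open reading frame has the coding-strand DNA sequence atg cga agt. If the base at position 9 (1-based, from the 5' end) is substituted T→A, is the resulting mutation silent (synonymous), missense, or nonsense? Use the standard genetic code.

Position 9 falls in codon 3: AGT → Ser.
After the substitution the codon is AGA → Arg.
Ser ≠ Arg, so this is a missense mutation.

missense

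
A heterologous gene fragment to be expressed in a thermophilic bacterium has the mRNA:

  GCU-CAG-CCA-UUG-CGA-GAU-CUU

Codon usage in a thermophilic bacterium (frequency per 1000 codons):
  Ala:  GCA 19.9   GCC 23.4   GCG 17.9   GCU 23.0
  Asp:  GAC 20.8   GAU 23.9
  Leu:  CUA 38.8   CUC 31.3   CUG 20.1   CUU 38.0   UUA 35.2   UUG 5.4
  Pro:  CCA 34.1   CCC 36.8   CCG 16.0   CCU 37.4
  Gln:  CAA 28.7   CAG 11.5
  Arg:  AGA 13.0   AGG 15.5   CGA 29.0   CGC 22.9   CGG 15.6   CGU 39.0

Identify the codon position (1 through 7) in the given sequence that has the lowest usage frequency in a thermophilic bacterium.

4

Codon 1 GCU (Ala): 23.0 per 1000.
Codon 2 CAG (Gln): 11.5 per 1000.
Codon 3 CCA (Pro): 34.1 per 1000.
Codon 4 UUG (Leu): 5.4 per 1000.
Codon 5 CGA (Arg): 29.0 per 1000.
Codon 6 GAU (Asp): 23.9 per 1000.
Codon 7 CUU (Leu): 38.0 per 1000.
Lowest frequency is 5.4 at codon 4.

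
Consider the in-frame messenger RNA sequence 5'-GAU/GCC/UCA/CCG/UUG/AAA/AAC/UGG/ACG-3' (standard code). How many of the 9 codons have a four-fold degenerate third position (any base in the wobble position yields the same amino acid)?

Codon 1 GAU (Asp): third position 2-fold.
Codon 2 GCC (Ala): third position 4-fold.
Codon 3 UCA (Ser): third position 4-fold.
Codon 4 CCG (Pro): third position 4-fold.
Codon 5 UUG (Leu): third position 2-fold.
Codon 6 AAA (Lys): third position 2-fold.
Codon 7 AAC (Asn): third position 2-fold.
Codon 8 UGG (Trp): third position 1-fold.
Codon 9 ACG (Thr): third position 4-fold.
Four-fold degenerate third positions: 4.

4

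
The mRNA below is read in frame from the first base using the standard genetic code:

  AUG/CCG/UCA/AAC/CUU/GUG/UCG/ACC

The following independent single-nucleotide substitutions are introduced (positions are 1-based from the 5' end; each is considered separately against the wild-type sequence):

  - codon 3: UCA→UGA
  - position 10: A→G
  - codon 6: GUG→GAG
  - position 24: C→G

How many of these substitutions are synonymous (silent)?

1

Codon 3: UCA (Ser) → UGA (Stop) — nonsense.
Codon 4: AAC (Asn) → GAC (Asp) — missense.
Codon 6: GUG (Val) → GAG (Glu) — missense.
Codon 8: ACC (Thr) → ACG (Thr) — synonymous.
Synonymous: 1 of 4.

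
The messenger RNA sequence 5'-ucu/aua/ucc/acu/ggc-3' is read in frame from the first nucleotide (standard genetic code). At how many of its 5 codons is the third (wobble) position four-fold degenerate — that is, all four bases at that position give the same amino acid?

Codon 1 UCU (Ser): third position 4-fold.
Codon 2 AUA (Ile): third position 3-fold.
Codon 3 UCC (Ser): third position 4-fold.
Codon 4 ACU (Thr): third position 4-fold.
Codon 5 GGC (Gly): third position 4-fold.
Four-fold degenerate third positions: 4.

4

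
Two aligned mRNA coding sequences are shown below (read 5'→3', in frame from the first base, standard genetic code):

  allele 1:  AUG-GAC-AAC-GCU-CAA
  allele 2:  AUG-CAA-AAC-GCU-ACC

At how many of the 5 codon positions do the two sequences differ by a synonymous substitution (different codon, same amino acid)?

0

Codon 1: AUG Met / AUG Met — identical.
Codon 2: GAC Asp / CAA Gln — nonsynonymous.
Codon 3: AAC Asn / AAC Asn — identical.
Codon 4: GCU Ala / GCU Ala — identical.
Codon 5: CAA Gln / ACC Thr — nonsynonymous.
Synonymous differences: 0.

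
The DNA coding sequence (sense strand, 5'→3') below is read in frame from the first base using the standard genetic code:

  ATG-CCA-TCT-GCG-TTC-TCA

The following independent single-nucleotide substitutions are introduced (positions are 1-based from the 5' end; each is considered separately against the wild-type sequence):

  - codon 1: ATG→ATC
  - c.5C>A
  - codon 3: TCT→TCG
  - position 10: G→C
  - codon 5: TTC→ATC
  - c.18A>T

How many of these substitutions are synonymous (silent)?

2

Codon 1: ATG (Met) → ATC (Ile) — missense.
Codon 2: CCA (Pro) → CAA (Gln) — missense.
Codon 3: TCT (Ser) → TCG (Ser) — synonymous.
Codon 4: GCG (Ala) → CCG (Pro) — missense.
Codon 5: TTC (Phe) → ATC (Ile) — missense.
Codon 6: TCA (Ser) → TCT (Ser) — synonymous.
Synonymous: 2 of 6.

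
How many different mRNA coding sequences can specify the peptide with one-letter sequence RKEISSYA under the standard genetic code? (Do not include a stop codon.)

20736

Arg: 6 codons.
Lys: 2 codons.
Glu: 2 codons.
Ile: 3 codons.
Ser: 6 codons.
Ser: 6 codons.
Tyr: 2 codons.
Ala: 4 codons.
6 × 2 × 2 × 3 × 6 × 6 × 2 × 4 = 20736.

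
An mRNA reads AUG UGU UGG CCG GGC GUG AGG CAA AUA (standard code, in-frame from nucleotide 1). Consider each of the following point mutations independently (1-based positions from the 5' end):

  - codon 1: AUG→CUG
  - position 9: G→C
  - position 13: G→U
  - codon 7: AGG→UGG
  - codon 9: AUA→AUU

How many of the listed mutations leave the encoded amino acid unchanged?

1

Codon 1: AUG (Met) → CUG (Leu) — missense.
Codon 3: UGG (Trp) → UGC (Cys) — missense.
Codon 5: GGC (Gly) → UGC (Cys) — missense.
Codon 7: AGG (Arg) → UGG (Trp) — missense.
Codon 9: AUA (Ile) → AUU (Ile) — synonymous.
Synonymous: 1 of 5.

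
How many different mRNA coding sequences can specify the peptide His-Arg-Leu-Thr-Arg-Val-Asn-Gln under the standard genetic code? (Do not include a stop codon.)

His: 2 codons.
Arg: 6 codons.
Leu: 6 codons.
Thr: 4 codons.
Arg: 6 codons.
Val: 4 codons.
Asn: 2 codons.
Gln: 2 codons.
2 × 6 × 6 × 4 × 6 × 4 × 2 × 2 = 27648.

27648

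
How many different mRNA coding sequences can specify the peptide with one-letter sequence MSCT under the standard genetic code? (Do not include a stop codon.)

Met: 1 codon.
Ser: 6 codons.
Cys: 2 codons.
Thr: 4 codons.
1 × 6 × 2 × 4 = 48.

48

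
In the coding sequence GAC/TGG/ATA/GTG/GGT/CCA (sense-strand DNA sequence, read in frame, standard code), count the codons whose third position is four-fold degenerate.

3

Codon 1 GAC (Asp): third position 2-fold.
Codon 2 TGG (Trp): third position 1-fold.
Codon 3 ATA (Ile): third position 3-fold.
Codon 4 GTG (Val): third position 4-fold.
Codon 5 GGT (Gly): third position 4-fold.
Codon 6 CCA (Pro): third position 4-fold.
Four-fold degenerate third positions: 3.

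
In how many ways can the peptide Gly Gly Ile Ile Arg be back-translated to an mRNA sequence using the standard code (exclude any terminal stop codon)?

864

Gly: 4 codons.
Gly: 4 codons.
Ile: 3 codons.
Ile: 3 codons.
Arg: 6 codons.
4 × 4 × 3 × 3 × 6 = 864.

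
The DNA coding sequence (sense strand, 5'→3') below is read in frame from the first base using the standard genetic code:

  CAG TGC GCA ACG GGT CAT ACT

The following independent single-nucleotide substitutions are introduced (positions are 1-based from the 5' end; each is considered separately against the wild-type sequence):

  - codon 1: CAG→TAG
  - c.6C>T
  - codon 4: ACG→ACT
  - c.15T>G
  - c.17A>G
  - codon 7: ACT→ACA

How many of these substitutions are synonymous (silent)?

4

Codon 1: CAG (Gln) → TAG (Stop) — nonsense.
Codon 2: TGC (Cys) → TGT (Cys) — synonymous.
Codon 4: ACG (Thr) → ACT (Thr) — synonymous.
Codon 5: GGT (Gly) → GGG (Gly) — synonymous.
Codon 6: CAT (His) → CGT (Arg) — missense.
Codon 7: ACT (Thr) → ACA (Thr) — synonymous.
Synonymous: 4 of 6.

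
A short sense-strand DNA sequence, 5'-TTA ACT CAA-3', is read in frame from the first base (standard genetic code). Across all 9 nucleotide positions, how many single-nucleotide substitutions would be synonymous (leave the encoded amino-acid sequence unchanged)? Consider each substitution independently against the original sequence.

Codon 1 (TTA, Leu): 2 synonymous substitutions.
Codon 2 (ACT, Thr): 3 synonymous substitutions.
Codon 3 (CAA, Gln): 1 synonymous substitution.
Total: 2 + 3 + 1 = 6.

6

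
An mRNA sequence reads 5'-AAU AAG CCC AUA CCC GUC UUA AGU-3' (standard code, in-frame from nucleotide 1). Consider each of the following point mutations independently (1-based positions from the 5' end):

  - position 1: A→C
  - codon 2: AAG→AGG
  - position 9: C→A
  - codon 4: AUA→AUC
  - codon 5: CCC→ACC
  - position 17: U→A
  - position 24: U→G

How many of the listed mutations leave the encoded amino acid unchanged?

Codon 1: AAU (Asn) → CAU (His) — missense.
Codon 2: AAG (Lys) → AGG (Arg) — missense.
Codon 3: CCC (Pro) → CCA (Pro) — synonymous.
Codon 4: AUA (Ile) → AUC (Ile) — synonymous.
Codon 5: CCC (Pro) → ACC (Thr) — missense.
Codon 6: GUC (Val) → GAC (Asp) — missense.
Codon 8: AGU (Ser) → AGG (Arg) — missense.
Synonymous: 2 of 7.

2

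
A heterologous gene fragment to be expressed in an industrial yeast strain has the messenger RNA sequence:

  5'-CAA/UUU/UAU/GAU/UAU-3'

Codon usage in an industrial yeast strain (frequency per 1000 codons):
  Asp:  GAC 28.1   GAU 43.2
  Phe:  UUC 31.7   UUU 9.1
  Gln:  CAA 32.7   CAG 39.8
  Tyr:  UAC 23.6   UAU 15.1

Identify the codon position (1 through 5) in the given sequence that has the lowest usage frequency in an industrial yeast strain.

2

Codon 1 CAA (Gln): 32.7 per 1000.
Codon 2 UUU (Phe): 9.1 per 1000.
Codon 3 UAU (Tyr): 15.1 per 1000.
Codon 4 GAU (Asp): 43.2 per 1000.
Codon 5 UAU (Tyr): 15.1 per 1000.
Lowest frequency is 9.1 at codon 2.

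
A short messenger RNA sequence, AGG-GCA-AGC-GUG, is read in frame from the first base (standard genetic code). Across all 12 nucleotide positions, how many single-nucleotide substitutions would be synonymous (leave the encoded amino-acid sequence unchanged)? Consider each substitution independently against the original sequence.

9

Codon 1 (AGG, Arg): 2 synonymous substitutions.
Codon 2 (GCA, Ala): 3 synonymous substitutions.
Codon 3 (AGC, Ser): 1 synonymous substitution.
Codon 4 (GUG, Val): 3 synonymous substitutions.
Total: 2 + 3 + 1 + 3 = 9.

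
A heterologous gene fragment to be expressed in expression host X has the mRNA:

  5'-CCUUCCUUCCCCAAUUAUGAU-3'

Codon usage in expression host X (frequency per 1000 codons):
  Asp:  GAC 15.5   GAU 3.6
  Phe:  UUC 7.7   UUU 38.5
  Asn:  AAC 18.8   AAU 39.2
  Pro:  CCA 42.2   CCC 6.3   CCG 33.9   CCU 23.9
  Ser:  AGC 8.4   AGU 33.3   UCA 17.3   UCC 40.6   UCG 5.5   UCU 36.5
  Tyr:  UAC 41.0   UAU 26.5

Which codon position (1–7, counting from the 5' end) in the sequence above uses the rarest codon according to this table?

7

Codon 1 CCU (Pro): 23.9 per 1000.
Codon 2 UCC (Ser): 40.6 per 1000.
Codon 3 UUC (Phe): 7.7 per 1000.
Codon 4 CCC (Pro): 6.3 per 1000.
Codon 5 AAU (Asn): 39.2 per 1000.
Codon 6 UAU (Tyr): 26.5 per 1000.
Codon 7 GAU (Asp): 3.6 per 1000.
Lowest frequency is 3.6 at codon 7.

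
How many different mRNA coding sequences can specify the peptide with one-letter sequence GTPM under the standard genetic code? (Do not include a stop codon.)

64

Gly: 4 codons.
Thr: 4 codons.
Pro: 4 codons.
Met: 1 codon.
4 × 4 × 4 × 1 = 64.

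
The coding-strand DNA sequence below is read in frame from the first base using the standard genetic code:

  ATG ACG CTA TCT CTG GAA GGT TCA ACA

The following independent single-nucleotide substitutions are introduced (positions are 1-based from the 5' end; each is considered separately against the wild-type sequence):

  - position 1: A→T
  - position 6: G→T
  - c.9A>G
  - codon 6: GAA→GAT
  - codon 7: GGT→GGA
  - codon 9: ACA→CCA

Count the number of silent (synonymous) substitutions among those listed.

3

Codon 1: ATG (Met) → TTG (Leu) — missense.
Codon 2: ACG (Thr) → ACT (Thr) — synonymous.
Codon 3: CTA (Leu) → CTG (Leu) — synonymous.
Codon 6: GAA (Glu) → GAT (Asp) — missense.
Codon 7: GGT (Gly) → GGA (Gly) — synonymous.
Codon 9: ACA (Thr) → CCA (Pro) — missense.
Synonymous: 3 of 6.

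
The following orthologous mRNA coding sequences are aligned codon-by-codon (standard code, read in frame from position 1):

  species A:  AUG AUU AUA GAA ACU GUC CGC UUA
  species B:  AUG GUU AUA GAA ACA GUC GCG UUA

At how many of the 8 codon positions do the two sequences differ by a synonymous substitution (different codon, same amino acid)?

1

Codon 1: AUG Met / AUG Met — identical.
Codon 2: AUU Ile / GUU Val — nonsynonymous.
Codon 3: AUA Ile / AUA Ile — identical.
Codon 4: GAA Glu / GAA Glu — identical.
Codon 5: ACU Thr / ACA Thr — synonymous.
Codon 6: GUC Val / GUC Val — identical.
Codon 7: CGC Arg / GCG Ala — nonsynonymous.
Codon 8: UUA Leu / UUA Leu — identical.
Synonymous differences: 1.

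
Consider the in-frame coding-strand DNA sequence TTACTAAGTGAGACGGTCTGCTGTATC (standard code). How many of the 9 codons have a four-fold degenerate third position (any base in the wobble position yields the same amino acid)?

Codon 1 TTA (Leu): third position 2-fold.
Codon 2 CTA (Leu): third position 4-fold.
Codon 3 AGT (Ser): third position 2-fold.
Codon 4 GAG (Glu): third position 2-fold.
Codon 5 ACG (Thr): third position 4-fold.
Codon 6 GTC (Val): third position 4-fold.
Codon 7 TGC (Cys): third position 2-fold.
Codon 8 TGT (Cys): third position 2-fold.
Codon 9 ATC (Ile): third position 3-fold.
Four-fold degenerate third positions: 3.

3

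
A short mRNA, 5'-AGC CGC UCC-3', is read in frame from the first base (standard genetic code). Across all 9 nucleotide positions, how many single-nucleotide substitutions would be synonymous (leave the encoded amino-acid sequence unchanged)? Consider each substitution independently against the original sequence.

7

Codon 1 (AGC, Ser): 1 synonymous substitution.
Codon 2 (CGC, Arg): 3 synonymous substitutions.
Codon 3 (UCC, Ser): 3 synonymous substitutions.
Total: 1 + 3 + 3 = 7.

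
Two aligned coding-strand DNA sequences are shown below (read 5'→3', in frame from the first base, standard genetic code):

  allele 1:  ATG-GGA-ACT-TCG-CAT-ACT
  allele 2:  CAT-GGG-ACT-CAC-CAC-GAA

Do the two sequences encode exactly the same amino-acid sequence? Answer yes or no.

Codon 1: ATG Met / CAT His — nonsynonymous.
Codon 2: GGA Gly / GGG Gly — synonymous.
Codon 3: ACT Thr / ACT Thr — identical.
Codon 4: TCG Ser / CAC His — nonsynonymous.
Codon 5: CAT His / CAC His — synonymous.
Codon 6: ACT Thr / GAA Glu — nonsynonymous.
Nonsynonymous differences: 3 → different protein.

no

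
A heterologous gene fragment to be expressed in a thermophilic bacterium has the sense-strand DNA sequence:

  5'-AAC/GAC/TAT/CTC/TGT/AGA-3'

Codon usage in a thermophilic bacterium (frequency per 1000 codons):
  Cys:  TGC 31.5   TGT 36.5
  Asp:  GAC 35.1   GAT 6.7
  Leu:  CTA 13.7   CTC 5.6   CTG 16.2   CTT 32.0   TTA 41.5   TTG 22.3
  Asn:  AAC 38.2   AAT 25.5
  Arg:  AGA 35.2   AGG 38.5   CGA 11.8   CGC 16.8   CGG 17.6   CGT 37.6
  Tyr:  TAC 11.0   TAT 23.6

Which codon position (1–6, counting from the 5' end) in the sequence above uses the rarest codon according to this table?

4

Codon 1 AAC (Asn): 38.2 per 1000.
Codon 2 GAC (Asp): 35.1 per 1000.
Codon 3 TAT (Tyr): 23.6 per 1000.
Codon 4 CTC (Leu): 5.6 per 1000.
Codon 5 TGT (Cys): 36.5 per 1000.
Codon 6 AGA (Arg): 35.2 per 1000.
Lowest frequency is 5.6 at codon 4.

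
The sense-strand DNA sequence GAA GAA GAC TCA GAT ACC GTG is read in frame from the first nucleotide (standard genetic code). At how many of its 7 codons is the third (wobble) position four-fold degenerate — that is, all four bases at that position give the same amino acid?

Codon 1 GAA (Glu): third position 2-fold.
Codon 2 GAA (Glu): third position 2-fold.
Codon 3 GAC (Asp): third position 2-fold.
Codon 4 TCA (Ser): third position 4-fold.
Codon 5 GAT (Asp): third position 2-fold.
Codon 6 ACC (Thr): third position 4-fold.
Codon 7 GTG (Val): third position 4-fold.
Four-fold degenerate third positions: 3.

3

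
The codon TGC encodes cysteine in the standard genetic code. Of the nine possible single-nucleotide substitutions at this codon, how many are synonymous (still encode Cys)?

1

Position 1: none → 0 synonymous.
Position 2: none → 0 synonymous.
Position 3: TGT → 1 synonymous.
Total: 0 + 0 + 1 = 1.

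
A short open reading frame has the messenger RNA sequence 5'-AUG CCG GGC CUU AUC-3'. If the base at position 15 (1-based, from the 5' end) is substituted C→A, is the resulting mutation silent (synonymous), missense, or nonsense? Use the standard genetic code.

Position 15 falls in codon 5: AUC → Ile.
After the substitution the codon is AUA → Ile.
Both encode Ile, so the change is synonymous.

silent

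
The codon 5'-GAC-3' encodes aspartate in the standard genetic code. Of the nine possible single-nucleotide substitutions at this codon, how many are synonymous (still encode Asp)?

Position 1: none → 0 synonymous.
Position 2: none → 0 synonymous.
Position 3: GAU → 1 synonymous.
Total: 0 + 0 + 1 = 1.

1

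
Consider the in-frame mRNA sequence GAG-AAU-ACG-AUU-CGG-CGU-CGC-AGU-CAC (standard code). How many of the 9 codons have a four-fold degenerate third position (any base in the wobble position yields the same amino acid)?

Codon 1 GAG (Glu): third position 2-fold.
Codon 2 AAU (Asn): third position 2-fold.
Codon 3 ACG (Thr): third position 4-fold.
Codon 4 AUU (Ile): third position 3-fold.
Codon 5 CGG (Arg): third position 4-fold.
Codon 6 CGU (Arg): third position 4-fold.
Codon 7 CGC (Arg): third position 4-fold.
Codon 8 AGU (Ser): third position 2-fold.
Codon 9 CAC (His): third position 2-fold.
Four-fold degenerate third positions: 4.

4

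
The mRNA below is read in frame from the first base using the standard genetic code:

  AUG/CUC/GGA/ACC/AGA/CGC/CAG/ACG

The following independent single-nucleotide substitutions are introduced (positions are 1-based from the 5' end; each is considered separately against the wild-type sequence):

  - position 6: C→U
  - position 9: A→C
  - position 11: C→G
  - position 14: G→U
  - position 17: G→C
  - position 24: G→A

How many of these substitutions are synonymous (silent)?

3

Codon 2: CUC (Leu) → CUU (Leu) — synonymous.
Codon 3: GGA (Gly) → GGC (Gly) — synonymous.
Codon 4: ACC (Thr) → AGC (Ser) — missense.
Codon 5: AGA (Arg) → AUA (Ile) — missense.
Codon 6: CGC (Arg) → CCC (Pro) — missense.
Codon 8: ACG (Thr) → ACA (Thr) — synonymous.
Synonymous: 3 of 6.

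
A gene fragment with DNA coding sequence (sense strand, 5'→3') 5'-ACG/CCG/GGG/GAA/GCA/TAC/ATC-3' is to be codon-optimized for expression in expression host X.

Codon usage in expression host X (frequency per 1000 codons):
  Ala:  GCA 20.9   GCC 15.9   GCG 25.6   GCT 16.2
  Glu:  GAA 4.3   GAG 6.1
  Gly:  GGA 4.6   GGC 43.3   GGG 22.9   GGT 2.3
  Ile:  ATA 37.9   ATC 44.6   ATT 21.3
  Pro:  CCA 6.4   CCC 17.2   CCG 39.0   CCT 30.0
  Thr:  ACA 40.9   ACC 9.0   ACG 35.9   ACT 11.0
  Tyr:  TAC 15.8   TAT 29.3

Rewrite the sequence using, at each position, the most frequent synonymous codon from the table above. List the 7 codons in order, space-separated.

Codon 1 (Thr): best is ACA at 40.9.
Codon 2 (Pro): best is CCG at 39.0.
Codon 3 (Gly): best is GGC at 43.3.
Codon 4 (Glu): best is GAG at 6.1.
Codon 5 (Ala): best is GCG at 25.6.
Codon 6 (Tyr): best is TAT at 29.3.
Codon 7 (Ile): best is ATC at 44.6.

ACA CCG GGC GAG GCG TAT ATC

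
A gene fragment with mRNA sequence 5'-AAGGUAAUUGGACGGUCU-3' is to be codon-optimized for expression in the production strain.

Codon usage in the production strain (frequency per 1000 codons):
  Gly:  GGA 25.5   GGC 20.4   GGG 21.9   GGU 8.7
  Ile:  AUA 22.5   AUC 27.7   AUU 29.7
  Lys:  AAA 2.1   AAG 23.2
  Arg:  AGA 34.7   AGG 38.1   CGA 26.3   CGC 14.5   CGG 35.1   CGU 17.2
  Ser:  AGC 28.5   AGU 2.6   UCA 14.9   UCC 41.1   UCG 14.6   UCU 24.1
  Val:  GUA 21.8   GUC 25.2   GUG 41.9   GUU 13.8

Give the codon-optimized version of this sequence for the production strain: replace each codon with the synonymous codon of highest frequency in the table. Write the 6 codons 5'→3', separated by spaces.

AAG GUG AUU GGA AGG UCC

Codon 1 (Lys): best is AAG at 23.2.
Codon 2 (Val): best is GUG at 41.9.
Codon 3 (Ile): best is AUU at 29.7.
Codon 4 (Gly): best is GGA at 25.5.
Codon 5 (Arg): best is AGG at 38.1.
Codon 6 (Ser): best is UCC at 41.1.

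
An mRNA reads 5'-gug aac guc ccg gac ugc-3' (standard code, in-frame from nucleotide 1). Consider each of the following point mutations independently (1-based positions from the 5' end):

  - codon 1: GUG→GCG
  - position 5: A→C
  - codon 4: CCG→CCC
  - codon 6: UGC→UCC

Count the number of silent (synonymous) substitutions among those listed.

Codon 1: GUG (Val) → GCG (Ala) — missense.
Codon 2: AAC (Asn) → ACC (Thr) — missense.
Codon 4: CCG (Pro) → CCC (Pro) — synonymous.
Codon 6: UGC (Cys) → UCC (Ser) — missense.
Synonymous: 1 of 4.

1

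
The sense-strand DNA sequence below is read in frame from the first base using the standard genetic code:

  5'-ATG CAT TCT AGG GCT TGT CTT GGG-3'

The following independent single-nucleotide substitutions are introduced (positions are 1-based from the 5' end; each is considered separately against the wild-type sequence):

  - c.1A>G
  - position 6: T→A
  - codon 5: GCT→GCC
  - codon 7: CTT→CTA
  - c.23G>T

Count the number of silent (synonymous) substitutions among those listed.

2

Codon 1: ATG (Met) → GTG (Val) — missense.
Codon 2: CAT (His) → CAA (Gln) — missense.
Codon 5: GCT (Ala) → GCC (Ala) — synonymous.
Codon 7: CTT (Leu) → CTA (Leu) — synonymous.
Codon 8: GGG (Gly) → GTG (Val) — missense.
Synonymous: 2 of 5.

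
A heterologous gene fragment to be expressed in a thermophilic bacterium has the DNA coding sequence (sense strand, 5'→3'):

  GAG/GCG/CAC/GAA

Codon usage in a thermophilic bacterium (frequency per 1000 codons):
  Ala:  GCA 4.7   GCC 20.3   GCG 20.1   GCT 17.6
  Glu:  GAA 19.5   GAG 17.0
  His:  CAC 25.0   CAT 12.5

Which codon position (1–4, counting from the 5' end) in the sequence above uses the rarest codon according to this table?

Codon 1 GAG (Glu): 17.0 per 1000.
Codon 2 GCG (Ala): 20.1 per 1000.
Codon 3 CAC (His): 25.0 per 1000.
Codon 4 GAA (Glu): 19.5 per 1000.
Lowest frequency is 17.0 at codon 1.

1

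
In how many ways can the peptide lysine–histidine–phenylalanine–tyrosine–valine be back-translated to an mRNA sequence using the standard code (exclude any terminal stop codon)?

64

Lys: 2 codons.
His: 2 codons.
Phe: 2 codons.
Tyr: 2 codons.
Val: 4 codons.
2 × 2 × 2 × 2 × 4 = 64.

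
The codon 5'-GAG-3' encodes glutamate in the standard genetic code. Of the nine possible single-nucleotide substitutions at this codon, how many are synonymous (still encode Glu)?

1

Position 1: none → 0 synonymous.
Position 2: none → 0 synonymous.
Position 3: GAA → 1 synonymous.
Total: 0 + 0 + 1 = 1.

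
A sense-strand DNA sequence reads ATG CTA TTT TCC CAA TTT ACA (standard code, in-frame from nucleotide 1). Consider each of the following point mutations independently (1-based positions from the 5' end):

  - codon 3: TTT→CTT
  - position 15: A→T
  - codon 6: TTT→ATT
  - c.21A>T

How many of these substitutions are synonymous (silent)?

1

Codon 3: TTT (Phe) → CTT (Leu) — missense.
Codon 5: CAA (Gln) → CAT (His) — missense.
Codon 6: TTT (Phe) → ATT (Ile) — missense.
Codon 7: ACA (Thr) → ACT (Thr) — synonymous.
Synonymous: 1 of 4.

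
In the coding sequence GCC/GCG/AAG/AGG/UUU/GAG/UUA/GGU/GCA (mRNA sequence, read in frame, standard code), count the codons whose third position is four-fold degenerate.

Codon 1 GCC (Ala): third position 4-fold.
Codon 2 GCG (Ala): third position 4-fold.
Codon 3 AAG (Lys): third position 2-fold.
Codon 4 AGG (Arg): third position 2-fold.
Codon 5 UUU (Phe): third position 2-fold.
Codon 6 GAG (Glu): third position 2-fold.
Codon 7 UUA (Leu): third position 2-fold.
Codon 8 GGU (Gly): third position 4-fold.
Codon 9 GCA (Ala): third position 4-fold.
Four-fold degenerate third positions: 4.

4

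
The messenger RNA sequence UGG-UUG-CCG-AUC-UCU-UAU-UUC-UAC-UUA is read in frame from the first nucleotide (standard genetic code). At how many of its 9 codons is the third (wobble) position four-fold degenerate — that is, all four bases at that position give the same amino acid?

Codon 1 UGG (Trp): third position 1-fold.
Codon 2 UUG (Leu): third position 2-fold.
Codon 3 CCG (Pro): third position 4-fold.
Codon 4 AUC (Ile): third position 3-fold.
Codon 5 UCU (Ser): third position 4-fold.
Codon 6 UAU (Tyr): third position 2-fold.
Codon 7 UUC (Phe): third position 2-fold.
Codon 8 UAC (Tyr): third position 2-fold.
Codon 9 UUA (Leu): third position 2-fold.
Four-fold degenerate third positions: 2.

2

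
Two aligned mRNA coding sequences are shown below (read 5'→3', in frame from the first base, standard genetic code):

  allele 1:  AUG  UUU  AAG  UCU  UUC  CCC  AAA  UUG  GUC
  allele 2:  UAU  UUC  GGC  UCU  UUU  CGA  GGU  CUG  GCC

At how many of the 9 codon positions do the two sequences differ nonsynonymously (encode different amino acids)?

Codon 1: AUG Met / UAU Tyr — nonsynonymous.
Codon 2: UUU Phe / UUC Phe — synonymous.
Codon 3: AAG Lys / GGC Gly — nonsynonymous.
Codon 4: UCU Ser / UCU Ser — identical.
Codon 5: UUC Phe / UUU Phe — synonymous.
Codon 6: CCC Pro / CGA Arg — nonsynonymous.
Codon 7: AAA Lys / GGU Gly — nonsynonymous.
Codon 8: UUG Leu / CUG Leu — synonymous.
Codon 9: GUC Val / GCC Ala — nonsynonymous.
Nonsynonymous differences: 5.

5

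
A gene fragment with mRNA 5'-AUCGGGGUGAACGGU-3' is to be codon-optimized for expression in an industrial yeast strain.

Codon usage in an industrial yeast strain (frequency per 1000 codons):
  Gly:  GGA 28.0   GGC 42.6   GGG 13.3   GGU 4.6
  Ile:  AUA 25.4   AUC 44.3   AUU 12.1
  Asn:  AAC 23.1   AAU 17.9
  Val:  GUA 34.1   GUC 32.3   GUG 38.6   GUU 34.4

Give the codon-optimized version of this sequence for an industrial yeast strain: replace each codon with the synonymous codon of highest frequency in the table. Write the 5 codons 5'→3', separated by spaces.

Codon 1 (Ile): best is AUC at 44.3.
Codon 2 (Gly): best is GGC at 42.6.
Codon 3 (Val): best is GUG at 38.6.
Codon 4 (Asn): best is AAC at 23.1.
Codon 5 (Gly): best is GGC at 42.6.

AUC GGC GUG AAC GGC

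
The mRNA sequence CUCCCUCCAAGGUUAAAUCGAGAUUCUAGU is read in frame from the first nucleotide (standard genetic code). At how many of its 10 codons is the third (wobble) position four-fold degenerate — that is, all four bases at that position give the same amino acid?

5

Codon 1 CUC (Leu): third position 4-fold.
Codon 2 CCU (Pro): third position 4-fold.
Codon 3 CCA (Pro): third position 4-fold.
Codon 4 AGG (Arg): third position 2-fold.
Codon 5 UUA (Leu): third position 2-fold.
Codon 6 AAU (Asn): third position 2-fold.
Codon 7 CGA (Arg): third position 4-fold.
Codon 8 GAU (Asp): third position 2-fold.
Codon 9 UCU (Ser): third position 4-fold.
Codon 10 AGU (Ser): third position 2-fold.
Four-fold degenerate third positions: 5.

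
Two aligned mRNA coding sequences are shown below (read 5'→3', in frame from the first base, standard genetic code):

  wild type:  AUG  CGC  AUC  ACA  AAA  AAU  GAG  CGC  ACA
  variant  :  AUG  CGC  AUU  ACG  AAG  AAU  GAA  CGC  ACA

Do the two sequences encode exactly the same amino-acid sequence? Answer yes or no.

yes

Codon 1: AUG Met / AUG Met — identical.
Codon 2: CGC Arg / CGC Arg — identical.
Codon 3: AUC Ile / AUU Ile — synonymous.
Codon 4: ACA Thr / ACG Thr — synonymous.
Codon 5: AAA Lys / AAG Lys — synonymous.
Codon 6: AAU Asn / AAU Asn — identical.
Codon 7: GAG Glu / GAA Glu — synonymous.
Codon 8: CGC Arg / CGC Arg — identical.
Codon 9: ACA Thr / ACA Thr — identical.
Nonsynonymous differences: 0 → same protein.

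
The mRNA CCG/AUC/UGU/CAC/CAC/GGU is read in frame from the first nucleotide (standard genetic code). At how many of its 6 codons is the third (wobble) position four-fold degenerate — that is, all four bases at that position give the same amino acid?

Codon 1 CCG (Pro): third position 4-fold.
Codon 2 AUC (Ile): third position 3-fold.
Codon 3 UGU (Cys): third position 2-fold.
Codon 4 CAC (His): third position 2-fold.
Codon 5 CAC (His): third position 2-fold.
Codon 6 GGU (Gly): third position 4-fold.
Four-fold degenerate third positions: 2.

2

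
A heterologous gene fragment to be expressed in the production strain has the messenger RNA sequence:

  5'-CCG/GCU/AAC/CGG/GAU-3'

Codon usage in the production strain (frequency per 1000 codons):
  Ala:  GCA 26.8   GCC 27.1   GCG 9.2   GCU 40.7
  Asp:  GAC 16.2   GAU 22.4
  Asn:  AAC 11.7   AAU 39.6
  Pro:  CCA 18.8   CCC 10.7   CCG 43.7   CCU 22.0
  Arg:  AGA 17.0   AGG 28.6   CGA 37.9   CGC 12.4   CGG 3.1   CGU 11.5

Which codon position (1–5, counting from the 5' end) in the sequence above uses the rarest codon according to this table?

Codon 1 CCG (Pro): 43.7 per 1000.
Codon 2 GCU (Ala): 40.7 per 1000.
Codon 3 AAC (Asn): 11.7 per 1000.
Codon 4 CGG (Arg): 3.1 per 1000.
Codon 5 GAU (Asp): 22.4 per 1000.
Lowest frequency is 3.1 at codon 4.

4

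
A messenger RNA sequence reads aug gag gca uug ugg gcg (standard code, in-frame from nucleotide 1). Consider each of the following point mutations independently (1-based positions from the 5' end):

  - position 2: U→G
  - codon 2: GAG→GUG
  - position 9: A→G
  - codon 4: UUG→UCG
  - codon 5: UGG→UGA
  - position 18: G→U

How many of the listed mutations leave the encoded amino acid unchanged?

2

Codon 1: AUG (Met) → AGG (Arg) — missense.
Codon 2: GAG (Glu) → GUG (Val) — missense.
Codon 3: GCA (Ala) → GCG (Ala) — synonymous.
Codon 4: UUG (Leu) → UCG (Ser) — missense.
Codon 5: UGG (Trp) → UGA (Stop) — nonsense.
Codon 6: GCG (Ala) → GCU (Ala) — synonymous.
Synonymous: 2 of 6.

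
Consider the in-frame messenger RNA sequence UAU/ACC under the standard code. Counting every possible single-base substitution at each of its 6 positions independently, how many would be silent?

4

Codon 1 (UAU, Tyr): 1 synonymous substitution.
Codon 2 (ACC, Thr): 3 synonymous substitutions.
Total: 1 + 3 = 4.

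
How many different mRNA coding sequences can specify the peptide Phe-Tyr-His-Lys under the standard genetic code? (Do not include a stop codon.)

16

Phe: 2 codons.
Tyr: 2 codons.
His: 2 codons.
Lys: 2 codons.
2 × 2 × 2 × 2 = 16.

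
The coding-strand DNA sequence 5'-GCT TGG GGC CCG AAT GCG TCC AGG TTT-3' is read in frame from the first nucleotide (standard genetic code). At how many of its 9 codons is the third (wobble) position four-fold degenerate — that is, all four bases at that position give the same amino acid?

5

Codon 1 GCT (Ala): third position 4-fold.
Codon 2 TGG (Trp): third position 1-fold.
Codon 3 GGC (Gly): third position 4-fold.
Codon 4 CCG (Pro): third position 4-fold.
Codon 5 AAT (Asn): third position 2-fold.
Codon 6 GCG (Ala): third position 4-fold.
Codon 7 TCC (Ser): third position 4-fold.
Codon 8 AGG (Arg): third position 2-fold.
Codon 9 TTT (Phe): third position 2-fold.
Four-fold degenerate third positions: 5.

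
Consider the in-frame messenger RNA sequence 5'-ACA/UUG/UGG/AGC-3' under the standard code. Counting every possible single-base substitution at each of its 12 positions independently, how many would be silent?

6

Codon 1 (ACA, Thr): 3 synonymous substitutions.
Codon 2 (UUG, Leu): 2 synonymous substitutions.
Codon 3 (UGG, Trp): 0 synonymous substitutions.
Codon 4 (AGC, Ser): 1 synonymous substitution.
Total: 3 + 2 + 0 + 1 = 6.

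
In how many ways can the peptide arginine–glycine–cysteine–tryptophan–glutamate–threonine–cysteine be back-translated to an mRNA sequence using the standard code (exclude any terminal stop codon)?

Arg: 6 codons.
Gly: 4 codons.
Cys: 2 codons.
Trp: 1 codon.
Glu: 2 codons.
Thr: 4 codons.
Cys: 2 codons.
6 × 4 × 2 × 1 × 2 × 4 × 2 = 768.

768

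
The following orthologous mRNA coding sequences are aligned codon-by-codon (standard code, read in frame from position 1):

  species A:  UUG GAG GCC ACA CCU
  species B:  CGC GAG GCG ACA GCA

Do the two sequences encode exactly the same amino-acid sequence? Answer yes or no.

Codon 1: UUG Leu / CGC Arg — nonsynonymous.
Codon 2: GAG Glu / GAG Glu — identical.
Codon 3: GCC Ala / GCG Ala — synonymous.
Codon 4: ACA Thr / ACA Thr — identical.
Codon 5: CCU Pro / GCA Ala — nonsynonymous.
Nonsynonymous differences: 2 → different protein.

no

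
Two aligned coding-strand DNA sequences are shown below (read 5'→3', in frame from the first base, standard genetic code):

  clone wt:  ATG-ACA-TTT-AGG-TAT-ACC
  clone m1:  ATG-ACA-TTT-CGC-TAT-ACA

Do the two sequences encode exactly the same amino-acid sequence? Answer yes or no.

Codon 1: ATG Met / ATG Met — identical.
Codon 2: ACA Thr / ACA Thr — identical.
Codon 3: TTT Phe / TTT Phe — identical.
Codon 4: AGG Arg / CGC Arg — synonymous.
Codon 5: TAT Tyr / TAT Tyr — identical.
Codon 6: ACC Thr / ACA Thr — synonymous.
Nonsynonymous differences: 0 → same protein.

yes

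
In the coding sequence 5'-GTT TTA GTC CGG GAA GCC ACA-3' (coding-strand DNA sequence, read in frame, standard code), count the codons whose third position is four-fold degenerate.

Codon 1 GTT (Val): third position 4-fold.
Codon 2 TTA (Leu): third position 2-fold.
Codon 3 GTC (Val): third position 4-fold.
Codon 4 CGG (Arg): third position 4-fold.
Codon 5 GAA (Glu): third position 2-fold.
Codon 6 GCC (Ala): third position 4-fold.
Codon 7 ACA (Thr): third position 4-fold.
Four-fold degenerate third positions: 5.

5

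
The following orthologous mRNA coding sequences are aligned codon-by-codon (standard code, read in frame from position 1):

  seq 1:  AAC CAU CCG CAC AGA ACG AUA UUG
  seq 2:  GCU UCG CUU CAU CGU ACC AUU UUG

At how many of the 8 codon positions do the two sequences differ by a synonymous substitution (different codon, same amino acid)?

Codon 1: AAC Asn / GCU Ala — nonsynonymous.
Codon 2: CAU His / UCG Ser — nonsynonymous.
Codon 3: CCG Pro / CUU Leu — nonsynonymous.
Codon 4: CAC His / CAU His — synonymous.
Codon 5: AGA Arg / CGU Arg — synonymous.
Codon 6: ACG Thr / ACC Thr — synonymous.
Codon 7: AUA Ile / AUU Ile — synonymous.
Codon 8: UUG Leu / UUG Leu — identical.
Synonymous differences: 4.

4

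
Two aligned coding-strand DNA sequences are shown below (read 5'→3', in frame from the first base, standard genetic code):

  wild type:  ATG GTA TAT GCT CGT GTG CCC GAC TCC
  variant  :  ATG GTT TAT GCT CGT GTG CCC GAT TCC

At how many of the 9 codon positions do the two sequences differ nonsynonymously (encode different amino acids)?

Codon 1: ATG Met / ATG Met — identical.
Codon 2: GTA Val / GTT Val — synonymous.
Codon 3: TAT Tyr / TAT Tyr — identical.
Codon 4: GCT Ala / GCT Ala — identical.
Codon 5: CGT Arg / CGT Arg — identical.
Codon 6: GTG Val / GTG Val — identical.
Codon 7: CCC Pro / CCC Pro — identical.
Codon 8: GAC Asp / GAT Asp — synonymous.
Codon 9: TCC Ser / TCC Ser — identical.
Nonsynonymous differences: 0.

0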